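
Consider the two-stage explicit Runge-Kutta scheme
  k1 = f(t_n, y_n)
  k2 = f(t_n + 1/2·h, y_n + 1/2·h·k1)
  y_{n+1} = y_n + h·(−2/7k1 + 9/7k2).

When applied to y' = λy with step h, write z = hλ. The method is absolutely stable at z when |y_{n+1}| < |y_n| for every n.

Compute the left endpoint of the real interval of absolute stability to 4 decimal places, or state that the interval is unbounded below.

With y'=λy (z=hλ):
  k1=λy_n ⇒ h·k1=z·y_n;  k2=λ(1+1/2z)y_n ⇒ h·k2=z(1+1/2z)y_n
  y_{n+1}/y_n = 1 − 2/7z + 9/7z(1+1/2z) = 1 + z + 9/14z²
  so R(z) = 1 + z + 9/14z².

Solve |R(x)|<1 on ℝ⁻.
x=-0.99: |R|=0.6401
R=1: x+9/14x²=0 ⇒ x=−14/9=-1.5556; min R=1−1/(4·9/14)=0.6111>−1
Confirm numerically:
  x=-1.162: |R|=0.70601 <1
  x=-0.975: |R|=0.63612 <1
  x=-0.626: |R|=0.62592 <1
  x=-1.902: |R|=1.42360 >1
  x=-1.860: |R|=1.36403 >1
Interval (-1.5556, 0).

z* = -1.5556.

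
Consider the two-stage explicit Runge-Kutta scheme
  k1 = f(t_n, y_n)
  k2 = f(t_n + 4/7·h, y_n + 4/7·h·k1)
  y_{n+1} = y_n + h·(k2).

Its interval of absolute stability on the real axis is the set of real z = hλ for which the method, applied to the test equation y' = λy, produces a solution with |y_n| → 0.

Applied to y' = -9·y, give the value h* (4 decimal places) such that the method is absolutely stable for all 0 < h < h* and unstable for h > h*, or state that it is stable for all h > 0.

(-1.7500,0); λ=-9 ⇒ h* = (7/4)/9 = 0.1944.

Set f=λy, z=hλ:
  k1=λy_n ⇒ h·k1=z·y_n;  k2=λ(1+4/7z)y_n ⇒ h·k2=z(1+4/7z)y_n
  y_{n+1}/y_n = 1 + z(1+4/7z) = 1 + z + 4/7z²
  so R(z) = 1 + z + 4/7z².

Boundary: |R(x)|=1, x<0.
x=-0.88: |R|=0.5625
R=1: x+4/7x²=0 ⇒ x=−7/4=-1.7500; min R=1−1/(4·4/7)=0.5625>−1
Confirm numerically:
  x=-1.394: |R|=0.71642 <1
  x=-1.222: |R|=0.63131 <1
  x=-1.189: |R|=0.61884 <1
  x=-2.003: |R|=1.28958 >1
  x=-1.977: |R|=1.25645 >1
  x=-1.800: |R|=1.05143 >1
So |R|<1 on (-1.7500, 0).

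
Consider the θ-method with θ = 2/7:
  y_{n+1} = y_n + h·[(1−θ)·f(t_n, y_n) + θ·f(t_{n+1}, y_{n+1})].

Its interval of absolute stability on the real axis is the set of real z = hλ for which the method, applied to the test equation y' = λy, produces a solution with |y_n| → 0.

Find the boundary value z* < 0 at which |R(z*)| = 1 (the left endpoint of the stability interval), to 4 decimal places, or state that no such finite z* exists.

left endpoint -4.6667.

On y'=λy, z=hλ:
  y_{n+1} = y_n + z·[5/7·y_n + 2/7·y_{n+1}] ⇒ (1 − 2/7z)y_{n+1} = (1 + 5/7z)y_n
  so R(z) = (1 + 5/7z)/(1 − 2/7z).

Find x<0 with |R(x)|<1.
x=-0.5: |R|=0.5625
R=−1: 1+5/7x = −1+2/7x ⇒ -3/7x=2 ⇒ x=2/(-3/7)=-4.6667
Confirm numerically:
  x=-3.884: |R|=0.84101 <1
  x=-2.367: |R|=0.41205 <1
  x=-2.322: |R|=0.39591 <1
  x=-4.734: |R|=1.01227 >1
  x=-4.722: |R|=1.01009 >1
Interval (-4.6667, 0).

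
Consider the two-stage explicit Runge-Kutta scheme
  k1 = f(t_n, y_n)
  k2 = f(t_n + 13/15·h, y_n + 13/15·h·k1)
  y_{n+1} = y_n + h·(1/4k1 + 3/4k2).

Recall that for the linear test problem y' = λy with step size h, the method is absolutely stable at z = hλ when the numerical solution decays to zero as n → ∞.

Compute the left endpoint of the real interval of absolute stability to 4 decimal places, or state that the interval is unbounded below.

left endpoint -1.5385.

On y'=λy, z=hλ:
  k1=λy_n ⇒ h·k1=z·y_n;  k2=λ(1+13/15z)y_n ⇒ h·k2=z(1+13/15z)y_n
  y_{n+1}/y_n = 1 + 1/4z + 3/4z(1+13/15z) = 1 + z + 13/20z²
  Hence R(z) = 1 + z + 13/20z².

Find x<0 with |R(x)|<1.
x=-1.69: |R|=1.1665
R=1: x+13/20x²=0 ⇒ x=−20/13=-1.5385; min R=1−1/(4·13/20)=0.6154>−1
Confirm numerically:
  x=-1.416: |R|=0.88729 <1
  x=-1.149: |R|=0.70913 <1
  x=-0.894: |R|=0.62550 <1
  x=-2.135: |R|=1.82785 >1
  x=-1.973: |R|=1.55727 >1
  x=-1.889: |R|=1.43041 >1
So |R|<1 on (-1.5385, 0).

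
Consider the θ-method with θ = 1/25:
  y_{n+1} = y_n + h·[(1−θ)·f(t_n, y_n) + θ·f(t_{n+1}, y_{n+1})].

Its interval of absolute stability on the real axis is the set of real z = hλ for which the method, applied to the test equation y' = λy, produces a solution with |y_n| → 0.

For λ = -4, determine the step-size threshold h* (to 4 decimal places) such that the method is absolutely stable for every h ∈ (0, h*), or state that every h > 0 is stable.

Set f=λy, z=hλ:
  y_{n+1} = y_n + z·[24/25·y_n + 1/25·y_{n+1}] ⇒ (1 − 1/25z)y_{n+1} = (1 + 24/25z)y_n
  ⇒ R(z) = (1 + 24/25z)/(1 − 1/25z).

Find x<0 with |R(x)|<1.
x=-1.62: |R|=0.5214
R=−1: 1+24/25x = −1+1/25x ⇒ -23/25x=2 ⇒ x=2/(-23/25)=-2.1739
Confirm numerically:
  x=-2.130: |R|=0.96277 <1
  x=-1.480: |R|=0.39728 <1
  x=-1.228: |R|=0.17050 <1
  x=-1.068: |R|=0.02424 <1
  x=-2.633: |R|=1.38212 >1
  x=-2.570: |R|=1.33043 >1
  x=-2.542: |R|=1.30739 >1
Stable set (-2.1739, 0).

(-2.1739,0); λ=-4 ⇒ h* = (50/23)/4 = 0.5435.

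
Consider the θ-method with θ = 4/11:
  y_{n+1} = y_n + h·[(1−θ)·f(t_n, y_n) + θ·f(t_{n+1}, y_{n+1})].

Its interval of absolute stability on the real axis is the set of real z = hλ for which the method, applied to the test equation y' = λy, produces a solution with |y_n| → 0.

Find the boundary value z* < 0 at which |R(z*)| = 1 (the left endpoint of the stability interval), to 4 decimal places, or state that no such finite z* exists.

z* = -7.3333.

Set f=λy, z=hλ:
  y_{n+1} = y_n + z·[7/11·y_n + 4/11·y_{n+1}] ⇒ (1 − 4/11z)y_{n+1} = (1 + 7/11z)y_n
  so R(z) = (1 + 7/11z)/(1 − 4/11z).

Need |R(x)|<1, x<0.
x=-0.89: |R|=0.3276
R=−1: 1+7/11x = −1+4/11x ⇒ -3/11x=2 ⇒ x=2/(-3/11)=-7.3333
Confirm numerically:
  x=-5.313: |R|=0.81207 <1
  x=-4.771: |R|=0.74448 <1
  x=-3.265: |R|=0.49273 <1
  x=-7.662: |R|=1.02367 >1
  x=-7.471: |R|=1.01010 >1
Interval (-7.3333, 0).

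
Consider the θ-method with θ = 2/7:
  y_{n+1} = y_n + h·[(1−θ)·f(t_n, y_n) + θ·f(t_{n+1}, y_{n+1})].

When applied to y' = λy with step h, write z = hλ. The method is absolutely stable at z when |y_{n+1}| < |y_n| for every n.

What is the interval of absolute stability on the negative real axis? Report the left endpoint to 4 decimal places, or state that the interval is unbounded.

Set f=λy, z=hλ:
  y_{n+1} = y_n + z·[5/7·y_n + 2/7·y_{n+1}] ⇒ (1 − 2/7z)y_{n+1} = (1 + 5/7z)y_n
  ⇒ R(z) = (1 + 5/7z)/(1 − 2/7z).

Need |R(x)|<1, x<0.
x=-1.16: |R|=0.1288
R=−1: 1+5/7x = −1+2/7x ⇒ -3/7x=2 ⇒ x=2/(-3/7)=-4.6667
Confirm numerically:
  x=-4.645: |R|=0.99601 <1
  x=-3.018: |R|=0.62059 <1
  x=-2.336: |R|=0.40096 <1
  x=-5.266: |R|=1.10256 >1
  x=-5.051: |R|=1.06742 >1
  x=-4.737: |R|=1.01281 >1
Stable set (-4.6667, 0).

z∈(-4.6667,0).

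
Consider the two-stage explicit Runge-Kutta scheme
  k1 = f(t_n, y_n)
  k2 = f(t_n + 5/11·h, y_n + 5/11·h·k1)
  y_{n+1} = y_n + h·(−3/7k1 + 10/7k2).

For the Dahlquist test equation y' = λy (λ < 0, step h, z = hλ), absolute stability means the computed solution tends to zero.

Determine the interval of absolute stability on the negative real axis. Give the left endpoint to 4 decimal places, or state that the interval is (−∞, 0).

Test eqn y'=λy, z=hλ:
  k1=λy_n ⇒ h·k1=z·y_n;  k2=λ(1+5/11z)y_n ⇒ h·k2=z(1+5/11z)y_n
  y_{n+1}/y_n = 1 − 3/7z + 10/7z(1+5/11z) = 1 + z + 50/77z²
  R(z) = 1 + z + 50/77z².

Need |R(x)|<1, x<0.
x=-0.61: |R|=0.6316
R=1: x+50/77x²=0 ⇒ x=−77/50=-1.5400; min R=1−1/(4·50/77)=0.6150>−1
Confirm numerically:
  x=-1.286: |R|=0.78789 <1
  x=-1.094: |R|=0.68317 <1
  x=-0.775: |R|=0.61502 <1
  x=-0.685: |R|=0.61969 <1
  x=-2.049: |R|=1.67723 >1
  x=-1.976: |R|=1.55944 >1
  x=-1.789: |R|=1.28926 >1
So |R|<1 on (-1.5400, 0).

z∈(-1.5400,0).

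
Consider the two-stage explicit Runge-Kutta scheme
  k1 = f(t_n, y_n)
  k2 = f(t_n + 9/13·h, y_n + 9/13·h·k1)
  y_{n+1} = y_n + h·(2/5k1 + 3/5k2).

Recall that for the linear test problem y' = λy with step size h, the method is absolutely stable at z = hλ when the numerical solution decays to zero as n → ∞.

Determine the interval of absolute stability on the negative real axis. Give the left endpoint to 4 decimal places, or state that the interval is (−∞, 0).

On y'=λy, z=hλ:
  k1=λy_n ⇒ h·k1=z·y_n;  k2=λ(1+9/13z)y_n ⇒ h·k2=z(1+9/13z)y_n
  y_{n+1}/y_n = 1 + 2/5z + 3/5z(1+9/13z) = 1 + z + 27/65z²
  Hence R(z) = 1 + z + 27/65z².

Need |R(x)|<1, x<0.
x=-1.2: |R|=0.3982
R=1: x+27/65x²=0 ⇒ x=−65/27=-2.4074; min R=1−1/(4·27/65)=0.3981>−1
Confirm numerically:
  x=-2.291: |R|=0.88922 <1
  x=-2.147: |R|=0.76776 <1
  x=-2.115: |R|=0.74311 <1
  x=-1.824: |R|=0.55797 <1
  x=-2.624: |R|=1.23608 >1
  x=-2.500: |R|=1.09615 >1
Interval (-2.4074, 0).

z∈(-2.4074,0).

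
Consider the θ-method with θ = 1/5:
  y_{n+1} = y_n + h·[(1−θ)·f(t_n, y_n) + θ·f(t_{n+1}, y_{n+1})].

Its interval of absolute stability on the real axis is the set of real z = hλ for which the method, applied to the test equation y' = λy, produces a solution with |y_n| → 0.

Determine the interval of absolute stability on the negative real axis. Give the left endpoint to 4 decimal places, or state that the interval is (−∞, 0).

Test eqn y'=λy, z=hλ:
  y_{n+1} = y_n + z·[4/5·y_n + 1/5·y_{n+1}] ⇒ (1 − 1/5z)y_{n+1} = (1 + 4/5z)y_n
  R(z) = (1 + 4/5z)/(1 − 1/5z).

Need |R(x)|<1, x<0.
x=-1.5: |R|=0.1538
R=−1: 1+4/5x = −1+1/5x ⇒ -3/5x=2 ⇒ x=2/(-3/5)=-3.3333
Confirm numerically:
  x=-3.091: |R|=0.91015 <1
  x=-2.472: |R|=0.65418 <1
  x=-1.399: |R|=0.09314 <1
  x=-3.593: |R|=1.09066 >1
  x=-3.548: |R|=1.07534 >1
Stable set (-3.3333, 0).

(-3.3333, 0).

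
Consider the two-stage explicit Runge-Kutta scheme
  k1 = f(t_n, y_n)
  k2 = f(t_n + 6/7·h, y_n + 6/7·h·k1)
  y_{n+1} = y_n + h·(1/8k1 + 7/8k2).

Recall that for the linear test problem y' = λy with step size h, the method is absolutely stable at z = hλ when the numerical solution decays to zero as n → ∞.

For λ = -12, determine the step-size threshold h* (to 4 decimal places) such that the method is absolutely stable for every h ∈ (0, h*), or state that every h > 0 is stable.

(-1.3333,0); λ=-12 ⇒ h* = (4/3)/12 = 0.1111.

Set f=λy, z=hλ:
  k1=λy_n ⇒ h·k1=z·y_n;  k2=λ(1+6/7z)y_n ⇒ h·k2=z(1+6/7z)y_n
  y_{n+1}/y_n = 1 + 1/8z + 7/8z(1+6/7z) = 1 + z + 3/4z²
  so R(z) = 1 + z + 3/4z².

Solve |R(x)|<1 on ℝ⁻.
x=-0.85: |R|=0.6919
R=1: x+3/4x²=0 ⇒ x=−4/3=-1.3333; min R=1−1/(4·3/4)=0.6667>−1
Confirm numerically:
  x=-0.972: |R|=0.73659 <1
  x=-0.952: |R|=0.72773 <1
  x=-0.926: |R|=0.71711 <1
  x=-0.696: |R|=0.66731 <1
  x=-1.846: |R|=1.70979 >1
  x=-1.843: |R|=1.70449 >1
Stable set (-1.3333, 0).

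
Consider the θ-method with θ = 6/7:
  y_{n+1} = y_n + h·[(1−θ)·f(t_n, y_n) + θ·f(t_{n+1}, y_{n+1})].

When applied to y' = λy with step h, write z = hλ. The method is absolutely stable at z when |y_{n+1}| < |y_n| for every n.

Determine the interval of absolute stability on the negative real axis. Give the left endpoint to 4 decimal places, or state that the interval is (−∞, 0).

Set f=λy, z=hλ:
  y_{n+1} = y_n + z·[1/7·y_n + 6/7·y_{n+1}] ⇒ (1 − 6/7z)y_{n+1} = (1 + 1/7z)y_n
  so R(z) = (1 + 1/7z)/(1 − 6/7z).

Solve |R(x)|<1 on ℝ⁻.
x=-1.64: |R|=0.3183
x=-2: |R|=0.2632
x=-10: |R|=0.0448
x=-100: |R|=0.1532
θ=6/7≥1/2 ⇒ |1+1/7x|<|1−6/7x| ∀x<0 ⇒ interval (−∞,0).

(−∞, 0) — no finite endpoint.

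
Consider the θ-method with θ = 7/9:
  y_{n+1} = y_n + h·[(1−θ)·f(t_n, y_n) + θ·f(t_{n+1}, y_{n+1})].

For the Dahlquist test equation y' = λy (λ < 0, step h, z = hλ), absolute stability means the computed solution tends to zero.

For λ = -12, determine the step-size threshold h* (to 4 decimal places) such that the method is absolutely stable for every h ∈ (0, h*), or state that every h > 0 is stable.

Set f=λy, z=hλ:
  y_{n+1} = y_n + z·[2/9·y_n + 7/9·y_{n+1}] ⇒ (1 − 7/9z)y_{n+1} = (1 + 2/9z)y_n
  Hence R(z) = (1 + 2/9z)/(1 − 7/9z).

Find x<0 with |R(x)|<1.
x=-0.81: |R|=0.5031
x=-2: |R|=0.2174
x=-10: |R|=0.1392
x=-100: |R|=0.2694
θ=7/9≥1/2 ⇒ |1+2/9x|<|1−7/9x| ∀x<0 ⇒ stable on all of ℝ⁻.

(−∞, 0) — no finite endpoint. Any h>0 works for λ=-12.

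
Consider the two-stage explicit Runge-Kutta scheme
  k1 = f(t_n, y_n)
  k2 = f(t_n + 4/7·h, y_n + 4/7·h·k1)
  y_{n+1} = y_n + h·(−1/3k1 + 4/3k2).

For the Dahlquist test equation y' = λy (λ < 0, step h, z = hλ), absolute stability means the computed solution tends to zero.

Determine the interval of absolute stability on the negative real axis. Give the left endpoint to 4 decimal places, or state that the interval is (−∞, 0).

On y'=λy, z=hλ:
  k1=λy_n ⇒ h·k1=z·y_n;  k2=λ(1+4/7z)y_n ⇒ h·k2=z(1+4/7z)y_n
  y_{n+1}/y_n = 1 − 1/3z + 4/3z(1+4/7z) = 1 + z + 16/21z²
  Hence R(z) = 1 + z + 16/21z².

Boundary: |R(x)|=1, x<0.
x=-0.84: |R|=0.6976
R=1: x+16/21x²=0 ⇒ x=−21/16=-1.3125; min R=1−1/(4·16/21)=0.6719>−1
Confirm numerically:
  x=-1.282: |R|=0.97021 <1
  x=-0.938: |R|=0.73236 <1
  x=-0.648: |R|=0.67193 <1
  x=-0.554: |R|=0.67984 <1
  x=-1.685: |R|=1.47822 >1
  x=-1.642: |R|=1.41222 >1
So |R|<1 on (-1.3125, 0).

(-1.3125, 0).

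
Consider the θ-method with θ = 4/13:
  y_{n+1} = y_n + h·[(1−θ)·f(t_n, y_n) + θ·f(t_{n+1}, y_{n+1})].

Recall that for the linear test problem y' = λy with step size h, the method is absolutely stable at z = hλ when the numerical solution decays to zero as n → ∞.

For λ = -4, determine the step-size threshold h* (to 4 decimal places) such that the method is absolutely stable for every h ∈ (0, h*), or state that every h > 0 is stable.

Set f=λy, z=hλ:
  y_{n+1} = y_n + z·[9/13·y_n + 4/13·y_{n+1}] ⇒ (1 − 4/13z)y_{n+1} = (1 + 9/13z)y_n
  R(z) = (1 + 9/13z)/(1 − 4/13z).

Boundary: |R(x)|=1, x<0.
x=-0.44: |R|=0.6125
R=−1: 1+9/13x = −1+4/13x ⇒ -5/13x=2 ⇒ x=2/(-5/13)=-5.2000
Confirm numerically:
  x=-4.146: |R|=0.82186 <1
  x=-3.664: |R|=0.72230 <1
  x=-2.636: |R|=0.45549 <1
  x=-5.359: |R|=1.02309 >1
  x=-5.332: |R|=1.01923 >1
  x=-5.311: |R|=1.01621 >1
Stable set (-5.2000, 0).

(-5.2000,0); λ=-4 ⇒ h* = (26/5)/4 = 1.3000.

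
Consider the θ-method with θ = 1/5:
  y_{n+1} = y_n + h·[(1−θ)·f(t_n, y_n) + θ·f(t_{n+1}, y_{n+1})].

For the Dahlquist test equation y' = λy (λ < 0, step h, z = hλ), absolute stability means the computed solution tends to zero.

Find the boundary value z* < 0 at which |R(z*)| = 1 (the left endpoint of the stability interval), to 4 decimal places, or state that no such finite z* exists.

left endpoint -3.3333.

Test eqn y'=λy, z=hλ:
  y_{n+1} = y_n + z·[4/5·y_n + 1/5·y_{n+1}] ⇒ (1 − 1/5z)y_{n+1} = (1 + 4/5z)y_n
  so R(z) = (1 + 4/5z)/(1 − 1/5z).

Need |R(x)|<1, x<0.
x=-1.27: |R|=0.0128
R=−1: 1+4/5x = −1+1/5x ⇒ -3/5x=2 ⇒ x=2/(-3/5)=-3.3333
Confirm numerically:
  x=-3.108: |R|=0.91663 <1
  x=-2.516: |R|=0.67376 <1
  x=-2.502: |R|=0.66756 <1
  x=-3.929: |R|=1.20013 >1
  x=-3.429: |R|=1.03405 >1
  x=-3.411: |R|=1.02770 >1
Stable set (-3.3333, 0).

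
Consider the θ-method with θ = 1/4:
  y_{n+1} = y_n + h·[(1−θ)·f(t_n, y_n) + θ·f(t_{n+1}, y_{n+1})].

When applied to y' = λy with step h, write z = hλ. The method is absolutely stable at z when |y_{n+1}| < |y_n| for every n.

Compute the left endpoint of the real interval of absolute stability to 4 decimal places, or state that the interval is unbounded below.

z* = -4.0000.

With y'=λy (z=hλ):
  y_{n+1} = y_n + z·[3/4·y_n + 1/4·y_{n+1}] ⇒ (1 − 1/4z)y_{n+1} = (1 + 3/4z)y_n
  R(z) = (1 + 3/4z)/(1 − 1/4z).

Solve |R(x)|<1 on ℝ⁻.
x=-1.76: |R|=0.2222
R=−1: 1+3/4x = −1+1/4x ⇒ -1/2x=2 ⇒ x=2/(-1/2)=-4.0000
Confirm numerically:
  x=-3.821: |R|=0.95423 <1
  x=-3.647: |R|=0.90768 <1
  x=-3.086: |R|=0.74203 <1
  x=-4.185: |R|=1.04520 >1
  x=-4.082: |R|=1.02029 >1
Stable set (-4.0000, 0).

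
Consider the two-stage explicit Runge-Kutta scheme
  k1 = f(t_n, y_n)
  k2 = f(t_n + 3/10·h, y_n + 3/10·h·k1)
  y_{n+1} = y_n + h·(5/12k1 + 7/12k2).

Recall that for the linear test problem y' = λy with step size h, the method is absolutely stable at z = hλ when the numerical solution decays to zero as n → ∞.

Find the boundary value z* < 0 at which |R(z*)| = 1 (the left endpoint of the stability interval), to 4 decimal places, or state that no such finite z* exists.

Set f=λy, z=hλ:
  k1=λy_n ⇒ h·k1=z·y_n;  k2=λ(1+3/10z)y_n ⇒ h·k2=z(1+3/10z)y_n
  y_{n+1}/y_n = 1 + 5/12z + 7/12z(1+3/10z) = 1 + z + 7/40z²
  so R(z) = 1 + z + 7/40z².

Solve |R(x)|<1 on ℝ⁻.
x=-0.33: |R|=0.6891
R=1: x+7/40x²=0 ⇒ x=−40/7=-5.7143; min R=1−1/(4·7/40)=-0.4286>−1
Confirm numerically:
  x=-5.469: |R|=0.76524 <1
  x=-5.314: |R|=0.62775 <1
  x=-2.998: |R|=0.42510 <1
  x=-6.030: |R|=1.33316 >1
  x=-5.931: |R|=1.22493 >1
Stable set (-5.7143, 0).

left endpoint -5.7143.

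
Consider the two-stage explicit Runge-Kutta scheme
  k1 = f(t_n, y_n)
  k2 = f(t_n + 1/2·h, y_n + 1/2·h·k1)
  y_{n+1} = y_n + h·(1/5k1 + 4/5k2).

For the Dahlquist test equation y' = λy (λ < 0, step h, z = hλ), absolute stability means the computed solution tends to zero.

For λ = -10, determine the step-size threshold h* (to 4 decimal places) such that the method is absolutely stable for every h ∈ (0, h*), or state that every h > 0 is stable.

(-2.5000,0); λ=-10 ⇒ h* = (5/2)/10 = 0.2500.

With y'=λy (z=hλ):
  k1=λy_n ⇒ h·k1=z·y_n;  k2=λ(1+1/2z)y_n ⇒ h·k2=z(1+1/2z)y_n
  y_{n+1}/y_n = 1 + 1/5z + 4/5z(1+1/2z) = 1 + z + 2/5z²
  Hence R(z) = 1 + z + 2/5z².

Find x<0 with |R(x)|<1.
x=-1.43: |R|=0.3880
R=1: x+2/5x²=0 ⇒ x=−5/2=-2.5000; min R=1−1/(4·2/5)=0.3750>−1
Confirm numerically:
  x=-2.320: |R|=0.83296 <1
  x=-1.906: |R|=0.54713 <1
  x=-1.524: |R|=0.40503 <1
  x=-1.204: |R|=0.37585 <1
  x=-3.055: |R|=1.67821 >1
  x=-2.906: |R|=1.47193 >1
Interval (-2.5000, 0).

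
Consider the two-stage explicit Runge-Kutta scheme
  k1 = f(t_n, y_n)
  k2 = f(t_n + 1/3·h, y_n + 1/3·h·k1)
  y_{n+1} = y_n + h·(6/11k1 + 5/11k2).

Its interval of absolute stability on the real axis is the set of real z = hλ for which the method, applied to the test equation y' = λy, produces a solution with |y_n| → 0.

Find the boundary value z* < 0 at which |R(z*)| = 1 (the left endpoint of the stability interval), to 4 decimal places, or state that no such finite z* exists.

left endpoint -6.6000.

On y'=λy, z=hλ:
  k1=λy_n ⇒ h·k1=z·y_n;  k2=λ(1+1/3z)y_n ⇒ h·k2=z(1+1/3z)y_n
  y_{n+1}/y_n = 1 + 6/11z + 5/11z(1+1/3z) = 1 + z + 5/33z²
  ⇒ R(z) = 1 + z + 5/33z².

Find x<0 with |R(x)|<1.
x=-1.66: |R|=0.2425
R=1: x+5/33x²=0 ⇒ x=−33/5=-6.6000; min R=1−1/(4·5/33)=-0.6500>−1
Confirm numerically:
  x=-4.172: |R|=0.53479 <1
  x=-3.357: |R|=0.64951 <1
  x=-2.896: |R|=0.62527 <1
  x=-2.664: |R|=0.58871 <1
  x=-6.871: |R|=1.28213 >1
  x=-6.706: |R|=1.10770 >1
Stable set (-6.6000, 0).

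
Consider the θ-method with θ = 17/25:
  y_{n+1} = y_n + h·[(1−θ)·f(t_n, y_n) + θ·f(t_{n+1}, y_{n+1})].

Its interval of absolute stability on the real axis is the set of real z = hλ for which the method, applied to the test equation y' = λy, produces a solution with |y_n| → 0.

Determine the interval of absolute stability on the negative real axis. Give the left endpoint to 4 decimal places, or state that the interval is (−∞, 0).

Test eqn y'=λy, z=hλ:
  y_{n+1} = y_n + z·[8/25·y_n + 17/25·y_{n+1}] ⇒ (1 − 17/25z)y_{n+1} = (1 + 8/25z)y_n
  R(z) = (1 + 8/25z)/(1 − 17/25z).

Solve |R(x)|<1 on ℝ⁻.
x=-0.77: |R|=0.4946
x=-2: |R|=0.1525
x=-10: |R|=0.2821
x=-100: |R|=0.4493
θ=17/25≥1/2 ⇒ |1+8/25x|<|1−17/25x| ∀x<0 ⇒ stable on all of ℝ⁻.

unbounded; (−∞, 0).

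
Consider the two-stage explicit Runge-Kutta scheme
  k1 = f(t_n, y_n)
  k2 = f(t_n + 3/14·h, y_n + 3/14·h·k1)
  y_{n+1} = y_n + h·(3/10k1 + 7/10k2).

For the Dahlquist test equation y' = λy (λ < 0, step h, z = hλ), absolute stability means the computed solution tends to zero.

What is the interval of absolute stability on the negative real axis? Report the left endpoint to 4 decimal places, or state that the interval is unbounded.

(-6.6667, 0).

On y'=λy, z=hλ:
  k1=λy_n ⇒ h·k1=z·y_n;  k2=λ(1+3/14z)y_n ⇒ h·k2=z(1+3/14z)y_n
  y_{n+1}/y_n = 1 + 3/10z + 7/10z(1+3/14z) = 1 + z + 3/20z²
  Hence R(z) = 1 + z + 3/20z².

Find x<0 with |R(x)|<1.
x=-1.76: |R|=0.2954
R=1: x+3/20x²=0 ⇒ x=−20/3=-6.6667; min R=1−1/(4·3/20)=-0.6667>−1
Confirm numerically:
  x=-6.236: |R|=0.59715 <1
  x=-5.019: |R|=0.24045 <1
  x=-4.975: |R|=0.26241 <1
  x=-4.225: |R|=0.54741 <1
  x=-7.110: |R|=1.47281 >1
  x=-7.025: |R|=1.37759 >1
So |R|<1 on (-6.6667, 0).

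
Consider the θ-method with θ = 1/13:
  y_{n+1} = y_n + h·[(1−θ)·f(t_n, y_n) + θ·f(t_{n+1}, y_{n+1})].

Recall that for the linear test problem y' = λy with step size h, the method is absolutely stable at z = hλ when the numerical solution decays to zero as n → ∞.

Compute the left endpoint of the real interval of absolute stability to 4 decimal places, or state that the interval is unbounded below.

With y'=λy (z=hλ):
  y_{n+1} = y_n + z·[12/13·y_n + 1/13·y_{n+1}] ⇒ (1 − 1/13z)y_{n+1} = (1 + 12/13z)y_n
  ⇒ R(z) = (1 + 12/13z)/(1 − 1/13z).

Boundary: |R(x)|=1, x<0.
x=-0.93: |R|=0.1321
R=−1: 1+12/13x = −1+1/13x ⇒ -11/13x=2 ⇒ x=2/(-11/13)=-2.3636
Confirm numerically:
  x=-2.158: |R|=0.85077 <1
  x=-2.096: |R|=0.80498 <1
  x=-1.105: |R|=0.01843 <1
  x=-2.519: |R|=1.11012 >1
  x=-2.450: |R|=1.06149 >1
Stable set (-2.3636, 0).

left endpoint -2.3636.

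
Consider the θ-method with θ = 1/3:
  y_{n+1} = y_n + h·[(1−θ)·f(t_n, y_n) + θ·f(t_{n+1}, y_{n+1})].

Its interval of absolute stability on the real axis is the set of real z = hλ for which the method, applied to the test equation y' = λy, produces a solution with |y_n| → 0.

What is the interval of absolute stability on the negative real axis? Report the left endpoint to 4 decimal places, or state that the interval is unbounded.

(-6.0000, 0).

On y'=λy, z=hλ:
  y_{n+1} = y_n + z·[2/3·y_n + 1/3·y_{n+1}] ⇒ (1 − 1/3z)y_{n+1} = (1 + 2/3z)y_n
  Hence R(z) = (1 + 2/3z)/(1 − 1/3z).

Solve |R(x)|<1 on ℝ⁻.
x=-0.76: |R|=0.3936
R=−1: 1+2/3x = −1+1/3x ⇒ -1/3x=2 ⇒ x=2/(-1/3)=-6.0000
Confirm numerically:
  x=-4.154: |R|=0.74196 <1
  x=-4.066: |R|=0.72629 <1
  x=-3.890: |R|=0.69376 <1
  x=-6.578: |R|=1.06035 >1
  x=-6.031: |R|=1.00343 >1
Stable set (-6.0000, 0).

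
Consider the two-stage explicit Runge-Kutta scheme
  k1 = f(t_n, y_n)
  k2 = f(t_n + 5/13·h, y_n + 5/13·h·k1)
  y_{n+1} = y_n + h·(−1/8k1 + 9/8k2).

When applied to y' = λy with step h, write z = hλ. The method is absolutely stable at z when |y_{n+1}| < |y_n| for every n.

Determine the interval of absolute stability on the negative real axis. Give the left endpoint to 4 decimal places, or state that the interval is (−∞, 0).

With y'=λy (z=hλ):
  k1=λy_n ⇒ h·k1=z·y_n;  k2=λ(1+5/13z)y_n ⇒ h·k2=z(1+5/13z)y_n
  y_{n+1}/y_n = 1 − 1/8z + 9/8z(1+5/13z) = 1 + z + 45/104z²
  so R(z) = 1 + z + 45/104z².

Solve |R(x)|<1 on ℝ⁻.
x=-1.51: |R|=0.4766
R=1: x+45/104x²=0 ⇒ x=−104/45=-2.3111; min R=1−1/(4·45/104)=0.4222>−1
Confirm numerically:
  x=-1.656: |R|=0.53059 <1
  x=-1.215: |R|=0.42375 <1
  x=-1.118: |R|=0.42283 <1
  x=-2.722: |R|=1.48394 >1
  x=-2.666: |R|=1.40938 >1
Stable set (-2.3111, 0).

z∈(-2.3111,0).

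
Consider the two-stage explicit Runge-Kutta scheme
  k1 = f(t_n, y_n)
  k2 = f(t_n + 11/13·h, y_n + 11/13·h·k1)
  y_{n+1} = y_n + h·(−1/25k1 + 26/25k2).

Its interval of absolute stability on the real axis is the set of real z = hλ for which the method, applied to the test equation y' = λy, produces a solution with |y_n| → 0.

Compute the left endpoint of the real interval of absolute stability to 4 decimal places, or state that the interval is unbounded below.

With y'=λy (z=hλ):
  k1=λy_n ⇒ h·k1=z·y_n;  k2=λ(1+11/13z)y_n ⇒ h·k2=z(1+11/13z)y_n
  y_{n+1}/y_n = 1 − 1/25z + 26/25z(1+11/13z) = 1 + z + 22/25z²
  so R(z) = 1 + z + 22/25z².

Boundary: |R(x)|=1, x<0.
x=-0.97: |R|=0.8580
R=1: x+22/25x²=0 ⇒ x=−25/22=-1.1364; min R=1−1/(4·22/25)=0.7159>−1
Confirm numerically:
  x=-0.865: |R|=0.79344 <1
  x=-0.659: |R|=0.72317 <1
  x=-0.594: |R|=0.71650 <1
  x=-0.563: |R|=0.71593 <1
  x=-1.675: |R|=1.79395 >1
  x=-1.188: |R|=1.05398 >1
Interval (-1.1364, 0).

left endpoint -1.1364.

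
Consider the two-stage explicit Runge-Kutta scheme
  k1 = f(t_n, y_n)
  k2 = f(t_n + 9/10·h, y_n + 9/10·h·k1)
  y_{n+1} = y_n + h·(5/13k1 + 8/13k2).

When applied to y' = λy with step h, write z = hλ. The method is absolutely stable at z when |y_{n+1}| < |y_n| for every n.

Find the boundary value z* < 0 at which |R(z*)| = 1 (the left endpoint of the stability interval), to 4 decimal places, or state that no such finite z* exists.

z* = -1.8056.

Test eqn y'=λy, z=hλ:
  k1=λy_n ⇒ h·k1=z·y_n;  k2=λ(1+9/10z)y_n ⇒ h·k2=z(1+9/10z)y_n
  y_{n+1}/y_n = 1 + 5/13z + 8/13z(1+9/10z) = 1 + z + 36/65z²
  so R(z) = 1 + z + 36/65z².

Boundary: |R(x)|=1, x<0.
x=-0.5: |R|=0.6385
R=1: x+36/65x²=0 ⇒ x=−65/36=-1.8056; min R=1−1/(4·36/65)=0.5486>−1
Confirm numerically:
  x=-1.636: |R|=0.84637 <1
  x=-1.505: |R|=0.74948 <1
  x=-1.470: |R|=0.72681 <1
  x=-2.345: |R|=1.70061 >1
  x=-2.006: |R|=1.22270 >1
Interval (-1.8056, 0).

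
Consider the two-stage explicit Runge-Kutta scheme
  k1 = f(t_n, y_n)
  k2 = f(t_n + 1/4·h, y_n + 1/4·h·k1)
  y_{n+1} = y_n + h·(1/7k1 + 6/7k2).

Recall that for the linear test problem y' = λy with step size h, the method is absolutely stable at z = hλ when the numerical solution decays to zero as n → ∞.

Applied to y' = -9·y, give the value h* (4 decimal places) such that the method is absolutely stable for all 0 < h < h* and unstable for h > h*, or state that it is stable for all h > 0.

Set f=λy, z=hλ:
  k1=λy_n ⇒ h·k1=z·y_n;  k2=λ(1+1/4z)y_n ⇒ h·k2=z(1+1/4z)y_n
  y_{n+1}/y_n = 1 + 1/7z + 6/7z(1+1/4z) = 1 + z + 3/14z²
  Hence R(z) = 1 + z + 3/14z².

Boundary: |R(x)|=1, x<0.
x=-0.58: |R|=0.4921
R=1: x+3/14x²=0 ⇒ x=−14/3=-4.6667; min R=1−1/(4·3/14)=-0.1667>−1
Confirm numerically:
  x=-3.996: |R|=0.42572 <1
  x=-3.683: |R|=0.22368 <1
  x=-2.791: |R|=0.12178 <1
  x=-2.527: |R|=0.15863 <1
  x=-5.238: |R|=1.64128 >1
  x=-5.177: |R|=1.56614 >1
Interval (-4.6667, 0).

(-4.6667,0); λ=-9 ⇒ h* = (14/3)/9 = 0.5185.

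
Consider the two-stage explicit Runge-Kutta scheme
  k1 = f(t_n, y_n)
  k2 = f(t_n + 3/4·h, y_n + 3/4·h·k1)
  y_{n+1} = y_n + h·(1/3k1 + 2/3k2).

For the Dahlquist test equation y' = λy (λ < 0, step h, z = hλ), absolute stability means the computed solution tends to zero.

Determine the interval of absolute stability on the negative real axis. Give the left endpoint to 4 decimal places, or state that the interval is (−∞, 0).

Test eqn y'=λy, z=hλ:
  k1=λy_n ⇒ h·k1=z·y_n;  k2=λ(1+3/4z)y_n ⇒ h·k2=z(1+3/4z)y_n
  y_{n+1}/y_n = 1 + 1/3z + 2/3z(1+3/4z) = 1 + z + 1/2z²
  Hence R(z) = 1 + z + 1/2z².

Find x<0 with |R(x)|<1.
x=-0.32: |R|=0.7312
R=1: x+1/2x²=0 ⇒ x=−2=-2.0000; min R=1−1/(4·1/2)=0.5000>−1
Confirm numerically:
  x=-1.977: |R|=0.97726 <1
  x=-1.916: |R|=0.91953 <1
  x=-1.891: |R|=0.89694 <1
  x=-1.166: |R|=0.51378 <1
  x=-2.489: |R|=1.60856 >1
  x=-2.464: |R|=1.57165 >1
  x=-2.455: |R|=1.55851 >1
So |R|<1 on (-2.0000, 0).

z∈(-2.0000,0).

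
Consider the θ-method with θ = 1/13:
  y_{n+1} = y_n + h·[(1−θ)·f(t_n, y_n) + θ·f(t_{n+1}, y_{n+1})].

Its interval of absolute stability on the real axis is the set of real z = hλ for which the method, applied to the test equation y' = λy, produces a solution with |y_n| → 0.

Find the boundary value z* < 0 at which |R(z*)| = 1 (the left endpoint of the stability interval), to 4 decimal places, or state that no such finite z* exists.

left endpoint -2.3636.

Set f=λy, z=hλ:
  y_{n+1} = y_n + z·[12/13·y_n + 1/13·y_{n+1}] ⇒ (1 − 1/13z)y_{n+1} = (1 + 12/13z)y_n
  R(z) = (1 + 12/13z)/(1 − 1/13z).

Solve |R(x)|<1 on ℝ⁻.
x=-0.58: |R|=0.4448
R=−1: 1+12/13x = −1+1/13x ⇒ -11/13x=2 ⇒ x=2/(-11/13)=-2.3636
Confirm numerically:
  x=-1.984: |R|=0.72130 <1
  x=-1.839: |R|=0.61109 <1
  x=-1.431: |R|=0.28910 <1
  x=-2.705: |R|=1.23910 >1
  x=-2.586: |R|=1.15694 >1
Stable set (-2.3636, 0).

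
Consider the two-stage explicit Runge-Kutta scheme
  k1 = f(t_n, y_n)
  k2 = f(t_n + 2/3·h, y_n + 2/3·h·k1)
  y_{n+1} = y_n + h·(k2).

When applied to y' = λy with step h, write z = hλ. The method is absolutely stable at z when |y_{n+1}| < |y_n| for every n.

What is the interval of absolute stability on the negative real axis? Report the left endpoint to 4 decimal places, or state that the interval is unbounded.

With y'=λy (z=hλ):
  k1=λy_n ⇒ h·k1=z·y_n;  k2=λ(1+2/3z)y_n ⇒ h·k2=z(1+2/3z)y_n
  y_{n+1}/y_n = 1 + z(1+2/3z) = 1 + z + 2/3z²
  R(z) = 1 + z + 2/3z².

Find x<0 with |R(x)|<1.
x=-0.63: |R|=0.6346
R=1: x+2/3x²=0 ⇒ x=−3/2=-1.5000; min R=1−1/(4·2/3)=0.6250>−1
Confirm numerically:
  x=-1.273: |R|=0.80735 <1
  x=-1.229: |R|=0.77796 <1
  x=-0.794: |R|=0.62629 <1
  x=-0.708: |R|=0.62618 <1
  x=-2.088: |R|=1.81850 >1
  x=-1.929: |R|=1.55169 >1
  x=-1.842: |R|=1.41998 >1
So |R|<1 on (-1.5000, 0).

(-1.5000, 0).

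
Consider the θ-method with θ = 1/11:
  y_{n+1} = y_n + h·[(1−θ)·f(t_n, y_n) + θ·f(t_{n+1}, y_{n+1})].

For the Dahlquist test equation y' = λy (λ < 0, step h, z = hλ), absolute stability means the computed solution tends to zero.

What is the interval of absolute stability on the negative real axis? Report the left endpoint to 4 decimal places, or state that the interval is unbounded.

On y'=λy, z=hλ:
  y_{n+1} = y_n + z·[10/11·y_n + 1/11·y_{n+1}] ⇒ (1 − 1/11z)y_{n+1} = (1 + 10/11z)y_n
  ⇒ R(z) = (1 + 10/11z)/(1 − 1/11z).

Need |R(x)|<1, x<0.
x=-0.52: |R|=0.5035
R=−1: 1+10/11x = −1+1/11x ⇒ -9/11x=2 ⇒ x=2/(-9/11)=-2.4444
Confirm numerically:
  x=-1.827: |R|=0.56677 <1
  x=-1.307: |R|=0.16820 <1
  x=-1.066: |R|=0.02818 <1
  x=-2.970: |R|=1.33858 >1
  x=-2.765: |R|=1.20959 >1
So |R|<1 on (-2.4444, 0).

z∈(-2.4444,0).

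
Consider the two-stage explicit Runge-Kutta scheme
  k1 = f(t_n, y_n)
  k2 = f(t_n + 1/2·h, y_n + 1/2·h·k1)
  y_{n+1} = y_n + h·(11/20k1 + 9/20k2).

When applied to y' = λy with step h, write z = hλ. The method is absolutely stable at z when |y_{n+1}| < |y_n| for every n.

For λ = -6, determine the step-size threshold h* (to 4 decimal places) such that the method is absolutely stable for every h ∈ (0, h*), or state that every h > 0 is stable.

On y'=λy, z=hλ:
  k1=λy_n ⇒ h·k1=z·y_n;  k2=λ(1+1/2z)y_n ⇒ h·k2=z(1+1/2z)y_n
  y_{n+1}/y_n = 1 + 11/20z + 9/20z(1+1/2z) = 1 + z + 9/40z²
  Hence R(z) = 1 + z + 9/40z².

Find x<0 with |R(x)|<1.
x=-0.55: |R|=0.5181
R=1: x+9/40x²=0 ⇒ x=−40/9=-4.4444; min R=1−1/(4·9/40)=-0.1111>−1
Confirm numerically:
  x=-4.031: |R|=0.62502 <1
  x=-3.926: |R|=0.54203 <1
  x=-3.092: |R|=0.05910 <1
  x=-4.880: |R|=1.47824 >1
  x=-4.664: |R|=1.23040 >1
So |R|<1 on (-4.4444, 0).

(-4.4444,0); λ=-6 ⇒ h* = (40/9)/6 = 0.7407.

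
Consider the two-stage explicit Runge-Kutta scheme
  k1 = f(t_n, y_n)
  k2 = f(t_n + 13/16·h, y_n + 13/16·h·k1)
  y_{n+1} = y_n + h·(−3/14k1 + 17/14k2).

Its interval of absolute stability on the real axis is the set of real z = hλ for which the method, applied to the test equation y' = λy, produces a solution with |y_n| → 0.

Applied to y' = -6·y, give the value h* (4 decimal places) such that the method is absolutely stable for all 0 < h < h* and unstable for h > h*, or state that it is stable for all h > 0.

Test eqn y'=λy, z=hλ:
  k1=λy_n ⇒ h·k1=z·y_n;  k2=λ(1+13/16z)y_n ⇒ h·k2=z(1+13/16z)y_n
  y_{n+1}/y_n = 1 − 3/14z + 17/14z(1+13/16z) = 1 + z + 221/224z²
  Hence R(z) = 1 + z + 221/224z².

Boundary: |R(x)|=1, x<0.
x=-0.86: |R|=0.8697
R=1: x+221/224x²=0 ⇒ x=−224/221=-1.0136; min R=1−1/(4·221/224)=0.7466>−1
Confirm numerically:
  x=-0.934: |R|=0.92667 <1
  x=-0.623: |R|=0.75993 <1
  x=-0.429: |R|=0.75258 <1
  x=-1.456: |R|=1.63554 >1
  x=-1.178: |R|=1.19110 >1
  x=-1.099: |R|=1.09263 >1
Stable set (-1.0136, 0).

(-1.0136,0); λ=-6 ⇒ h* = (224/221)/6 = 0.1689.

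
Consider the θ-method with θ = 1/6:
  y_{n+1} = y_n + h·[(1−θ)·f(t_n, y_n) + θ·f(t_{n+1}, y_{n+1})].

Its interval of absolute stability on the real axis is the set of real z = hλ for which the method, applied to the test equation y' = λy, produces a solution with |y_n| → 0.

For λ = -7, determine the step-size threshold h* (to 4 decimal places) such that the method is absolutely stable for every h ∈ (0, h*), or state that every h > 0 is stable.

(-3.0000,0); λ=-7 ⇒ h* = (3)/7 = 0.4286.

On y'=λy, z=hλ:
  y_{n+1} = y_n + z·[5/6·y_n + 1/6·y_{n+1}] ⇒ (1 − 1/6z)y_{n+1} = (1 + 5/6z)y_n
  so R(z) = (1 + 5/6z)/(1 − 1/6z).

Boundary: |R(x)|=1, x<0.
x=-1.33: |R|=0.0887
R=−1: 1+5/6x = −1+1/6x ⇒ -2/3x=2 ⇒ x=2/(-2/3)=-3.0000
Confirm numerically:
  x=-2.455: |R|=0.74216 <1
  x=-2.260: |R|=0.64165 <1
  x=-1.996: |R|=0.49775 <1
  x=-1.730: |R|=0.34282 <1
  x=-3.561: |R|=1.23470 >1
  x=-3.547: |R|=1.22918 >1
  x=-3.399: |R|=1.16981 >1
Interval (-3.0000, 0).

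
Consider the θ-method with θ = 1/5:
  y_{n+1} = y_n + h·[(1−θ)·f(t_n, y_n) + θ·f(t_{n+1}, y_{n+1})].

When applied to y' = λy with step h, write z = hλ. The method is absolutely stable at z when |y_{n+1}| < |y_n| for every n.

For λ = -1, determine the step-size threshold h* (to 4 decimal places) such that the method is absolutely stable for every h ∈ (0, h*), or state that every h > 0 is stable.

(-3.3333,0); λ=-1 ⇒ h* = (10/3)/1 = 3.3333.

On y'=λy, z=hλ:
  y_{n+1} = y_n + z·[4/5·y_n + 1/5·y_{n+1}] ⇒ (1 − 1/5z)y_{n+1} = (1 + 4/5z)y_n
  Hence R(z) = (1 + 4/5z)/(1 − 1/5z).

Solve |R(x)|<1 on ℝ⁻.
x=-0.98: |R|=0.1806
R=−1: 1+4/5x = −1+1/5x ⇒ -3/5x=2 ⇒ x=2/(-3/5)=-3.3333
Confirm numerically:
  x=-2.610: |R|=0.71485 <1
  x=-2.394: |R|=0.61888 <1
  x=-2.185: |R|=0.52053 <1
  x=-1.370: |R|=0.07535 <1
  x=-3.897: |R|=1.19006 >1
  x=-3.866: |R|=1.18024 >1
Interval (-3.3333, 0).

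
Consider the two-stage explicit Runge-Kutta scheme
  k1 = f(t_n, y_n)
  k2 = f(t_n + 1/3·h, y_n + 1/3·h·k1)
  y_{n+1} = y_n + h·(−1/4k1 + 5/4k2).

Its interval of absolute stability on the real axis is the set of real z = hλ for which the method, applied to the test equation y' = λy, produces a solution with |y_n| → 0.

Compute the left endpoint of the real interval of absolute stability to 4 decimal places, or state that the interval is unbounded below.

With y'=λy (z=hλ):
  k1=λy_n ⇒ h·k1=z·y_n;  k2=λ(1+1/3z)y_n ⇒ h·k2=z(1+1/3z)y_n
  y_{n+1}/y_n = 1 − 1/4z + 5/4z(1+1/3z) = 1 + z + 5/12z²
  so R(z) = 1 + z + 5/12z².

Need |R(x)|<1, x<0.
x=-0.95: |R|=0.4260
R=1: x+5/12x²=0 ⇒ x=−12/5=-2.4000; min R=1−1/(4·5/12)=0.4000>−1
Confirm numerically:
  x=-2.229: |R|=0.84118 <1
  x=-2.217: |R|=0.83095 <1
  x=-1.145: |R|=0.40126 <1
  x=-2.620: |R|=1.24017 >1
  x=-2.433: |R|=1.03345 >1
Interval (-2.4000, 0).

left endpoint -2.4000.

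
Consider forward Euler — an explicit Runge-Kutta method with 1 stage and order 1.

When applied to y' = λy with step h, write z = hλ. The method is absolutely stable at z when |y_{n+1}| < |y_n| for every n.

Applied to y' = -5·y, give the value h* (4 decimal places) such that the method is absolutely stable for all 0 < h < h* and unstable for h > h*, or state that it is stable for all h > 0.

With y'=λy (z=hλ):
  order 1, 1-stage ⇒ R(z)=1+z
  (e.g. R(-0.54)=0.46000, |R|=0.46000)

Find x<0 with |R(x)|<1.
x=-0.54: |R|=0.4600
|R(-2.06)|=1.0600 |R(-1.71)|=0.7100 |R(-0.81)|=0.1900
Bisect:
  x_lo=-2.7343 |R|=1.7343  x_hi=-0.1488 |R|=0.8512
  mid=-1.44158 |R|=0.44158 →hi
  mid=-2.08796 |R|=1.08796 →lo
  mid=-1.76477 |R|=0.76477 →hi
  mid=-1.92637 |R|=0.92637 →hi
  mid=-2.00717 |R|=1.00717 →lo
  mid=-1.96677 |R|=0.96677 →hi
  mid=-1.98697 |R|=0.98697 →hi
  ...
  [-2.00006,-1.99991] ⇒ x*=-2.0000
Stable set (-2.0000, 0).

(-2.0000,0); λ=-5 ⇒ h* = 0.4000.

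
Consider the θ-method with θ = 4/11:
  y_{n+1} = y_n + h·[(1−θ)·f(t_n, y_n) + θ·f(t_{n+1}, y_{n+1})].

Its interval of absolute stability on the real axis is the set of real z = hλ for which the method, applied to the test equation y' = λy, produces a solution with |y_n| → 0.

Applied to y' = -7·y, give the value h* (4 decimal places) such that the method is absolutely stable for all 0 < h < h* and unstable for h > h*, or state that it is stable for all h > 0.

(-7.3333,0); λ=-7 ⇒ h* = (22/3)/7 = 1.0476.

Test eqn y'=λy, z=hλ:
  y_{n+1} = y_n + z·[7/11·y_n + 4/11·y_{n+1}] ⇒ (1 − 4/11z)y_{n+1} = (1 + 7/11z)y_n
  Hence R(z) = (1 + 7/11z)/(1 − 4/11z).

Find x<0 with |R(x)|<1.
x=-1.8: |R|=0.0879
R=−1: 1+7/11x = −1+4/11x ⇒ -3/11x=2 ⇒ x=2/(-3/11)=-7.3333
Confirm numerically:
  x=-7.301: |R|=0.99759 <1
  x=-7.150: |R|=0.98611 <1
  x=-5.017: |R|=0.77633 <1
  x=-7.512: |R|=1.01306 >1
  x=-7.470: |R|=1.01003 >1
Interval (-7.3333, 0).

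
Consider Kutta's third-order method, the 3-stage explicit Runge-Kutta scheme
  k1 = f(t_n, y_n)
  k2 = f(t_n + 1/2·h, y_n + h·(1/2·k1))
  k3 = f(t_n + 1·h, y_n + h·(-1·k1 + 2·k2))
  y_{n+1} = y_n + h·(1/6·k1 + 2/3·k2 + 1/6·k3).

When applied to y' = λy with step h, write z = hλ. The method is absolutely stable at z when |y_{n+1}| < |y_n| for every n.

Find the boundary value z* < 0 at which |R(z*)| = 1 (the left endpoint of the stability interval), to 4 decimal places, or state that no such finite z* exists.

left endpoint -2.5127.

Test eqn y'=λy, z=hλ:
  order 3, 3-stage ⇒ R(z)=1+z+z^2/2+z^3/6
  (e.g. R(-0.55)=0.57352, |R|=0.57352)

Find x<0 with |R(x)|<1.
x=-0.55: |R|=0.5735
|R(-2.39)|=0.8093 |R(-1.29)|=0.1843 |R(-0.53)|=0.5856
Bisect:
  x_lo=-3.0359 |R|=2.0910  x_hi=-0.2367 |R|=0.7891
  mid=-1.63631 |R|=0.02776 →hi
  mid=-2.33610 |R|=0.73224 →hi
  mid=-2.68599 |R|=1.30841 →lo
  mid=-2.51104 |R|=0.99720 →hi
  mid=-2.59851 |R|=1.14669 →lo
  mid=-2.55478 |R|=1.07046 →lo
  mid=-2.53291 |R|=1.03346 →lo
  mid=-2.52198 |R|=1.01524 →lo
  ...
  [-2.51275,-2.51258] ⇒ x*=-2.5127
Stable set (-2.5127, 0).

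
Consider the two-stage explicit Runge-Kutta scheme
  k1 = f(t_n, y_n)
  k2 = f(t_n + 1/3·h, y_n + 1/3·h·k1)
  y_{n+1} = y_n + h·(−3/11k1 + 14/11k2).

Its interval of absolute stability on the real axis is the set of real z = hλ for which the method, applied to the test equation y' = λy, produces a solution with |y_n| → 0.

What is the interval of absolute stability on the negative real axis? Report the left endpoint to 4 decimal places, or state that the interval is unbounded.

(-2.3571, 0).

Set f=λy, z=hλ:
  k1=λy_n ⇒ h·k1=z·y_n;  k2=λ(1+1/3z)y_n ⇒ h·k2=z(1+1/3z)y_n
  y_{n+1}/y_n = 1 − 3/11z + 14/11z(1+1/3z) = 1 + z + 14/33z²
  Hence R(z) = 1 + z + 14/33z².

Boundary: |R(x)|=1, x<0.
x=-1.47: |R|=0.4467
R=1: x+14/33x²=0 ⇒ x=−33/14=-2.3571; min R=1−1/(4·14/33)=0.4107>−1
Confirm numerically:
  x=-2.018: |R|=0.70965 <1
  x=-1.889: |R|=0.62483 <1
  x=-1.255: |R|=0.41319 <1
  x=-2.573: |R|=1.23562 >1
  x=-2.461: |R|=1.10843 >1
Interval (-2.3571, 0).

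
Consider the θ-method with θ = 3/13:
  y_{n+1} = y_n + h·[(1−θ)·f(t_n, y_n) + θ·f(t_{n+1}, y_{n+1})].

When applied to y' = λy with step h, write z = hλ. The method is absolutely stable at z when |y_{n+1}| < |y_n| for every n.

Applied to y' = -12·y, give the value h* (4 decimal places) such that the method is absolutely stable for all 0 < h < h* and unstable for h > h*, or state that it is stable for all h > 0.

(-3.7143,0); λ=-12 ⇒ h* = (26/7)/12 = 0.3095.

On y'=λy, z=hλ:
  y_{n+1} = y_n + z·[10/13·y_n + 3/13·y_{n+1}] ⇒ (1 − 3/13z)y_{n+1} = (1 + 10/13z)y_n
  ⇒ R(z) = (1 + 10/13z)/(1 − 3/13z).

Boundary: |R(x)|=1, x<0.
x=-1.28: |R|=0.0119
R=−1: 1+10/13x = −1+3/13x ⇒ -7/13x=2 ⇒ x=2/(-7/13)=-3.7143
Confirm numerically:
  x=-3.671: |R|=0.98738 <1
  x=-2.820: |R|=0.70829 <1
  x=-2.298: |R|=0.50166 <1
  x=-4.251: |R|=1.14589 >1
  x=-4.142: |R|=1.11775 >1
  x=-3.826: |R|=1.03195 >1
So |R|<1 on (-3.7143, 0).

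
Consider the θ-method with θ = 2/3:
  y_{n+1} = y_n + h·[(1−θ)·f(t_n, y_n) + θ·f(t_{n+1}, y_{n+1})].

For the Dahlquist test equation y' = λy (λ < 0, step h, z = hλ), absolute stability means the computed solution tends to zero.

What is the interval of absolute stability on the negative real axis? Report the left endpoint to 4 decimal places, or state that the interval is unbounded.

interval (−∞, 0).

Set f=λy, z=hλ:
  y_{n+1} = y_n + z·[1/3·y_n + 2/3·y_{n+1}] ⇒ (1 − 2/3z)y_{n+1} = (1 + 1/3z)y_n
  so R(z) = (1 + 1/3z)/(1 − 2/3z).

Boundary: |R(x)|=1, x<0.
x=-0.35: |R|=0.7162
x=-2: |R|=0.1429
x=-10: |R|=0.3043
x=-100: |R|=0.4778
θ=2/3≥1/2 ⇒ |1+1/3x|<|1−2/3x| ∀x<0 ⇒ interval (−∞,0).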